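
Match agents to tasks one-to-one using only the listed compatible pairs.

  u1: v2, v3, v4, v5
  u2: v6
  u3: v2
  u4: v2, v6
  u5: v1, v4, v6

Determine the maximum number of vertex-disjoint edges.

4

Unit-capacity flow: source→left, listed edges, right→sink; max matching = max flow.
Augmenting path u1→v2 (+1); matched 1.
Augmenting path u2→v6 (+1); matched 2.
Augmenting path u5→v1 (+1); matched 3.
Augmenting path u3→v2→u1→v3 (+1); matched 4.
No augmenting path remains; maximum matching = 4.
König certificate: {u1, u5, v2, v6} is a vertex cover of size 4 (every listed pair touches it), so no matching can be larger.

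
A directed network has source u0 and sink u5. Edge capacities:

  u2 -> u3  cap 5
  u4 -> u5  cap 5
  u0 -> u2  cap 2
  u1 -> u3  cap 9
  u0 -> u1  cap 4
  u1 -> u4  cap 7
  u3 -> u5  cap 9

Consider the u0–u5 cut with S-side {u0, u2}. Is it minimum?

Given cut capacity: 4 + 5 = 9.
Augment u0→u1→u3→u5: bottleneck 4, flow now 4.
Augment u0→u2→u3→u5: bottleneck 2, flow now 6.
No augmenting path remains; maximum flow = 6.
In the residual graph, reachable from u0: {u0}.
Min-cut edges: u0→u1 (4), u0→u2 (2); capacity 4 + 2 = 6.
Cut capacity 9 exceeds the max flow 6, so it is not minimum.

No — its capacity is 9, but the minimum cut has capacity 6.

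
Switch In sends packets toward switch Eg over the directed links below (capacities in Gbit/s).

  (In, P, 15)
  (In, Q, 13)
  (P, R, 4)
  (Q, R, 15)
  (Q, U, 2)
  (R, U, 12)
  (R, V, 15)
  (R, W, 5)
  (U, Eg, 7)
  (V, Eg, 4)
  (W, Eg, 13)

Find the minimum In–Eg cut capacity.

Augment In→Q→U→Eg: bottleneck 2, flow now 2.
Augment In→P→R→U→Eg: bottleneck 4, flow now 6.
Augment In→Q→R→U→Eg: bottleneck 1, flow now 7.
Augment In→Q→R→V→Eg: bottleneck 4, flow now 11.
Augment In→Q→R→W→Eg: bottleneck 5, flow now 16.
No augmenting path remains; maximum flow = 16.
By max-flow min-cut, the minimum cut capacity equals the max flow.
In the residual graph, reachable from In: {In, P, Q, R, U, V}.
Min-cut edges: R→W (5), U→Eg (7), V→Eg (4); capacity 5 + 7 + 4 = 16.

16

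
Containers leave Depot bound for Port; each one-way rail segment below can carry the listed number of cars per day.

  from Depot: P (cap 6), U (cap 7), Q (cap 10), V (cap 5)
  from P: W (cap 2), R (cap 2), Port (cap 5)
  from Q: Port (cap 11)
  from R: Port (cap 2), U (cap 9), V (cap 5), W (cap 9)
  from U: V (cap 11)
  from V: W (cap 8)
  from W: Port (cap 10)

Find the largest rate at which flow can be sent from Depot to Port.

Augment Depot→P→Port: bottleneck 5, flow now 5.
Augment Depot→Q→Port: bottleneck 10, flow now 15.
Augment Depot→P→R→Port: bottleneck 1, flow now 16.
Augment Depot→V→W→Port: bottleneck 5, flow now 21.
Augment Depot→U→V→W→Port: bottleneck 3, flow now 24.
No augmenting path remains; maximum flow = 24.
In the residual graph, reachable from Depot: {Depot, U, V}.
Min-cut edges: Depot→P (6), Depot→Q (10), V→W (8); capacity 6 + 10 + 8 = 24.
This cut is saturated, so no flow can exceed 24.

24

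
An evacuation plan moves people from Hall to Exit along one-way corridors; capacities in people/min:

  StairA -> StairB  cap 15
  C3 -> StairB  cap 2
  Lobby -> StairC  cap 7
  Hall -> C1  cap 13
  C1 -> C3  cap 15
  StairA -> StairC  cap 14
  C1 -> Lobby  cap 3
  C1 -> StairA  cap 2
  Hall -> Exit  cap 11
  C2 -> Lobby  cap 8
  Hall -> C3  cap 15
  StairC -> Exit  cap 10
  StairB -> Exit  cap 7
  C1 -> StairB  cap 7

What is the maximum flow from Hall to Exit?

23

Augment Hall→Exit: bottleneck 11, flow now 11.
Augment Hall→C1→StairB→Exit: bottleneck 7, flow now 18.
Augment Hall→C1→StairA→StairC→Exit: bottleneck 2, flow now 20.
Augment Hall→C1→Lobby→StairC→Exit: bottleneck 3, flow now 23.
No augmenting path remains; maximum flow = 23.
In the residual graph, reachable from Hall: {Hall, C1, C3, StairB}.
Min-cut edges: Hall→Exit (11), C1→StairA (2), C1→Lobby (3), StairB→Exit (7); capacity 11 + 2 + 3 + 7 = 23.
This cut is saturated, so no flow can exceed 23.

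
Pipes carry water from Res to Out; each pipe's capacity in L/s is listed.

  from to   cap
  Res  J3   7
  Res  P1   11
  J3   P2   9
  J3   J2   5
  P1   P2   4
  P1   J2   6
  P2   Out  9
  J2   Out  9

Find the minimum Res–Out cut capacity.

17

Augment Res→J3→P2→Out: bottleneck 7, flow now 7.
Augment Res→P1→P2→Out: bottleneck 2, flow now 9.
Augment Res→P1→J2→Out: bottleneck 6, flow now 15.
Augment Res→P1→P2→J3→J2→Out: bottleneck 2, flow now 17. (uses reverse residual edge)
No augmenting path remains; maximum flow = 17.
By max-flow min-cut, the minimum cut capacity equals the max flow.
In the residual graph, reachable from Res: {Res, P1}.
Min-cut edges: Res→J3 (7), P1→P2 (4), P1→J2 (6); capacity 7 + 4 + 6 = 17.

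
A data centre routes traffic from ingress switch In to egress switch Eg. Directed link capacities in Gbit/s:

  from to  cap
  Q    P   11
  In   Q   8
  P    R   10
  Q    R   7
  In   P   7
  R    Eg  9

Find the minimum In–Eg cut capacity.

9

Augment In→P→R→Eg: bottleneck 7, flow now 7.
Augment In→Q→R→Eg: bottleneck 2, flow now 9.
No augmenting path remains; maximum flow = 9.
By max-flow min-cut, the minimum cut capacity equals the max flow.
In the residual graph, reachable from In: {In, P, Q, R}.
Min-cut edges: R→Eg (9); capacity 9 = 9.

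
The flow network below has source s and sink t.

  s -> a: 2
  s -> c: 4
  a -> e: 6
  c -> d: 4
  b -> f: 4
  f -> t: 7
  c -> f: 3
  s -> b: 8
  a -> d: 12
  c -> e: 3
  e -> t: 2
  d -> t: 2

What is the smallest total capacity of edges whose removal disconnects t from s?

10

Augment s→a→d→t: bottleneck 2, flow now 2.
Augment s→b→f→t: bottleneck 4, flow now 6.
Augment s→c→e→t: bottleneck 2, flow now 8.
Augment s→c→f→t: bottleneck 2, flow now 10.
No augmenting path remains; maximum flow = 10.
By max-flow min-cut, the minimum cut capacity equals the max flow.
In the residual graph, reachable from s: {s, b}.
Min-cut edges: s→a (2), s→c (4), b→f (4); capacity 2 + 4 + 4 = 10.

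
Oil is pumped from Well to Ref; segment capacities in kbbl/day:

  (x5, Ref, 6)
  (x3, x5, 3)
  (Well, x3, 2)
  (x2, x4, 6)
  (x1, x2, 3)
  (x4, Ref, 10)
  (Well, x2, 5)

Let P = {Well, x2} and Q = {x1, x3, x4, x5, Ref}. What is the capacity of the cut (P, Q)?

8

Edges leaving {Well, x2}: Well→x3 (2), x2→x4 (6).
Cut capacity = 2 + 6 = 8.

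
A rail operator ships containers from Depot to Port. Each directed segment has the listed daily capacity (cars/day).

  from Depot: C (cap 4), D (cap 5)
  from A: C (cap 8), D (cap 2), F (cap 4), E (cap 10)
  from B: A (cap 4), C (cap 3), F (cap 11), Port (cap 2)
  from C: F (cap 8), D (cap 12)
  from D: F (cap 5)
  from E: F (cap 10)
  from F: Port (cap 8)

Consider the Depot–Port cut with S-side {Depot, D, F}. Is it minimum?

Given cut capacity: 4 + 8 = 12.
Augment Depot→C→F→Port: bottleneck 4, flow now 4.
Augment Depot→D→F→Port: bottleneck 4, flow now 8.
No augmenting path remains; maximum flow = 8.
In the residual graph, reachable from Depot: {Depot, C, D, F}.
Min-cut edges: F→Port (8); capacity 8 = 8.
Cut capacity 12 exceeds the max flow 8, so it is not minimum.

No — its capacity is 12, but the minimum cut has capacity 8.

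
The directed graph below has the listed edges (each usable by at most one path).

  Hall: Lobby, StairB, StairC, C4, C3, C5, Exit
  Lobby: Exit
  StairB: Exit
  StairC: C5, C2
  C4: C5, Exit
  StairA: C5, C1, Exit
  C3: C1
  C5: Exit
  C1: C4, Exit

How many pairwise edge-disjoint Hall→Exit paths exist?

Assign every edge capacity 1; by Menger, the answer equals the max flow.
Path Hall→Exit (+1); total 1.
Path Hall→Lobby→Exit (+1); total 2.
Path Hall→StairB→Exit (+1); total 3.
Path Hall→C4→Exit (+1); total 4.
Path Hall→C5→Exit (+1); total 5.
Path Hall→C3→C1→Exit (+1); total 6.
No residual Hall→Exit path; max flow = 6.
Certifying cut of size 6: {C5→Exit, Hall→C3, Hall→C4, Hall→Exit, Hall→Lobby, Hall→StairB}.

6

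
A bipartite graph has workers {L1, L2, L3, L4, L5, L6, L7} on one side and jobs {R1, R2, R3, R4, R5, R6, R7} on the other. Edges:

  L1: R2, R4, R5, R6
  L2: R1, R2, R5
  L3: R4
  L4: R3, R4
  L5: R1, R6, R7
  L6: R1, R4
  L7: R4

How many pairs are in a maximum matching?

6

Unit-capacity flow: source→left, listed edges, right→sink; max matching = max flow.
Augmenting path L1→R2 (+1); matched 1.
Augmenting path L2→R1 (+1); matched 2.
Augmenting path L3→R4 (+1); matched 3.
Augmenting path L4→R3 (+1); matched 4.
Augmenting path L5→R6 (+1); matched 5.
Augmenting path L6→R1→L2→R5 (+1); matched 6.
No augmenting path remains; maximum matching = 6.
König certificate: {L1, L2, L4, L5, L6, R4} is a vertex cover of size 6 (every listed pair touches it), so no matching can be larger.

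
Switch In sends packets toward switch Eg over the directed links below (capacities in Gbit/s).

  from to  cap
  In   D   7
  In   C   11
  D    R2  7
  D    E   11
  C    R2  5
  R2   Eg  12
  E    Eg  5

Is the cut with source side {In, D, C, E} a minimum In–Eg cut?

No — its capacity is 17, but the minimum cut has capacity 12.

Given cut capacity: 7 + 5 + 5 = 17.
Augment In→D→R2→Eg: bottleneck 7, flow now 7.
Augment In→C→R2→Eg: bottleneck 5, flow now 12.
No augmenting path remains; maximum flow = 12.
In the residual graph, reachable from In: {In, C}.
Min-cut edges: In→D (7), C→R2 (5); capacity 7 + 5 = 12.
Cut capacity 17 exceeds the max flow 12, so it is not minimum.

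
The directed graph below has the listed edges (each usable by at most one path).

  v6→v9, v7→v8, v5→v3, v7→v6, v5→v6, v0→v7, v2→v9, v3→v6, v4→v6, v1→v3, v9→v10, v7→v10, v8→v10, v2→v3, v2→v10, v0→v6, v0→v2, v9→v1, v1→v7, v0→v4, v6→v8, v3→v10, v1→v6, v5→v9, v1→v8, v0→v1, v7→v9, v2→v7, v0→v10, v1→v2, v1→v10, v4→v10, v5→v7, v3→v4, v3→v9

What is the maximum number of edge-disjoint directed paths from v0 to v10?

Assign every edge capacity 1; by Menger, the answer equals the max flow.
Path v0→v10 (+1); total 1.
Path v0→v1→v10 (+1); total 2.
Path v0→v2→v10 (+1); total 3.
Path v0→v4→v10 (+1); total 4.
Path v0→v7→v10 (+1); total 5.
Path v0→v6→v8→v10 (+1); total 6.
No residual v0→v10 path; max flow = 6.
Certifying cut of size 6: {v0→v1, v0→v10, v0→v2, v0→v4, v0→v6, v0→v7}.

6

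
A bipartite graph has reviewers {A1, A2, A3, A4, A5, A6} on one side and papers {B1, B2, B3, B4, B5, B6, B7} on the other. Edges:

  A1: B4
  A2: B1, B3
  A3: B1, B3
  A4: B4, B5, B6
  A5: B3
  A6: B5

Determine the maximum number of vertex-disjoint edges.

Unit-capacity flow: source→left, listed edges, right→sink; max matching = max flow.
Augmenting path A1→B4 (+1); matched 1.
Augmenting path A2→B1 (+1); matched 2.
Augmenting path A3→B3 (+1); matched 3.
Augmenting path A4→B5 (+1); matched 4.
Augmenting path A6→B5→A4→B6 (+1); matched 5.
No augmenting path remains; maximum matching = 5.
König certificate: {A1, A4, A6, B1, B3} is a vertex cover of size 5 (every listed pair touches it), so no matching can be larger.

5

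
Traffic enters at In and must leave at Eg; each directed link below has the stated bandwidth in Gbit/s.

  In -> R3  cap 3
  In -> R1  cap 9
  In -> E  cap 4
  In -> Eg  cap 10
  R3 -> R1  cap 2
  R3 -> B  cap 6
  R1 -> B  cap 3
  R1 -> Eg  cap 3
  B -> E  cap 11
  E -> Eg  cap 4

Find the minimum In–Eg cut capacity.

Augment In→Eg: bottleneck 10, flow now 10.
Augment In→R1→Eg: bottleneck 3, flow now 13.
Augment In→E→Eg: bottleneck 4, flow now 17.
No augmenting path remains; maximum flow = 17.
By max-flow min-cut, the minimum cut capacity equals the max flow.
In the residual graph, reachable from In: {In, R3, R1, B, E}.
Min-cut edges: In→Eg (10), R1→Eg (3), E→Eg (4); capacity 10 + 3 + 4 = 17.

17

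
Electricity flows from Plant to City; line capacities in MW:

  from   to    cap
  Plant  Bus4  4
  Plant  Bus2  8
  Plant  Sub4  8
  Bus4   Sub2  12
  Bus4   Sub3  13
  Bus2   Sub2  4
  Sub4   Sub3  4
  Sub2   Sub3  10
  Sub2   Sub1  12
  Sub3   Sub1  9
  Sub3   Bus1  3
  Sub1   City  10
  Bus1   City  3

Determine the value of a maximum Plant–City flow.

12

Augment Plant→Bus4→Sub2→Sub1→City: bottleneck 4, flow now 4.
Augment Plant→Bus2→Sub2→Sub1→City: bottleneck 4, flow now 8.
Augment Plant→Sub4→Sub3→Sub1→City: bottleneck 2, flow now 10.
Augment Plant→Sub4→Sub3→Bus1→City: bottleneck 2, flow now 12.
No augmenting path remains; maximum flow = 12.
In the residual graph, reachable from Plant: {Plant, Bus2, Sub4}.
Min-cut edges: Plant→Bus4 (4), Bus2→Sub2 (4), Sub4→Sub3 (4); capacity 4 + 4 + 4 = 12.
This cut is saturated, so no flow can exceed 12.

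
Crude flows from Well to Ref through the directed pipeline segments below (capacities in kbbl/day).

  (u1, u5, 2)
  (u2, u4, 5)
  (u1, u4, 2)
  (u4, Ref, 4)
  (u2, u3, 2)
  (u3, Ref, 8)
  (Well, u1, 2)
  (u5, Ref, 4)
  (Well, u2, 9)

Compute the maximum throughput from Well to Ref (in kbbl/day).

8

Augment Well→u1→u4→Ref: bottleneck 2, flow now 2.
Augment Well→u2→u3→Ref: bottleneck 2, flow now 4.
Augment Well→u2→u4→Ref: bottleneck 2, flow now 6.
Augment Well→u2→u4→u1→u5→Ref: bottleneck 2, flow now 8. (uses reverse residual edge)
No augmenting path remains; maximum flow = 8.
In the residual graph, reachable from Well: {Well, u2, u4}.
Min-cut edges: Well→u1 (2), u2→u3 (2), u4→Ref (4); capacity 2 + 2 + 4 = 8.
This cut is saturated, so no flow can exceed 8.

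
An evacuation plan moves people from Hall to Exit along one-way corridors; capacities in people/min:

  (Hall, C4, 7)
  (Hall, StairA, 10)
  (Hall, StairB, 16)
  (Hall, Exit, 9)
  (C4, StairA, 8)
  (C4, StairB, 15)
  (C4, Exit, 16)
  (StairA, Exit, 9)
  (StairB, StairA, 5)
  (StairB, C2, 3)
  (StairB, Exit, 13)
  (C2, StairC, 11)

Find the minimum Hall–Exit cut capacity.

38

Augment Hall→Exit: bottleneck 9, flow now 9.
Augment Hall→C4→Exit: bottleneck 7, flow now 16.
Augment Hall→StairA→Exit: bottleneck 9, flow now 25.
Augment Hall→StairB→Exit: bottleneck 13, flow now 38.
No augmenting path remains; maximum flow = 38.
By max-flow min-cut, the minimum cut capacity equals the max flow.
In the residual graph, reachable from Hall: {Hall, StairA, StairB, C2, StairC}.
Min-cut edges: Hall→C4 (7), Hall→Exit (9), StairA→Exit (9), StairB→Exit (13); capacity 7 + 9 + 9 + 13 = 38.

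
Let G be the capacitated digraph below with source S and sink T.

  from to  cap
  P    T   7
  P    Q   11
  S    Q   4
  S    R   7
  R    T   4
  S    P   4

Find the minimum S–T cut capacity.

8

Augment S→P→T: bottleneck 4, flow now 4.
Augment S→R→T: bottleneck 4, flow now 8.
No augmenting path remains; maximum flow = 8.
By max-flow min-cut, the minimum cut capacity equals the max flow.
In the residual graph, reachable from S: {S, Q, R}.
Min-cut edges: S→P (4), R→T (4); capacity 4 + 4 = 8.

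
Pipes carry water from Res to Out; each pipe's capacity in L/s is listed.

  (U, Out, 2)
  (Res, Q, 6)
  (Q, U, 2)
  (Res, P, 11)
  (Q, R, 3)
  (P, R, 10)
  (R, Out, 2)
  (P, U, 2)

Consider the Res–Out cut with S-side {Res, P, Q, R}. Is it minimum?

Given cut capacity: 2 + 2 + 2 = 6.
Augment Res→P→R→Out: bottleneck 2, flow now 2.
Augment Res→P→U→Out: bottleneck 2, flow now 4.
No augmenting path remains; maximum flow = 4.
In the residual graph, reachable from Res: {Res, P, Q, R, U}.
Min-cut edges: R→Out (2), U→Out (2); capacity 2 + 2 = 4.
Cut capacity 6 exceeds the max flow 4, so it is not minimum.

No — its capacity is 6, but the minimum cut has capacity 4.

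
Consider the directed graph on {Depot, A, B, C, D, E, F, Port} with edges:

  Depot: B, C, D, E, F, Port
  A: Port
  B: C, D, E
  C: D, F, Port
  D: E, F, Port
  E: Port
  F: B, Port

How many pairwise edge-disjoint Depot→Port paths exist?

5

Assign every edge capacity 1; by Menger, the answer equals the max flow.
Path Depot→Port (+1); total 1.
Path Depot→C→Port (+1); total 2.
Path Depot→D→Port (+1); total 3.
Path Depot→E→Port (+1); total 4.
Path Depot→F→Port (+1); total 5.
No residual Depot→Port path; max flow = 5.
Certifying cut of size 5: {C→Port, D→Port, Depot→Port, E→Port, F→Port}.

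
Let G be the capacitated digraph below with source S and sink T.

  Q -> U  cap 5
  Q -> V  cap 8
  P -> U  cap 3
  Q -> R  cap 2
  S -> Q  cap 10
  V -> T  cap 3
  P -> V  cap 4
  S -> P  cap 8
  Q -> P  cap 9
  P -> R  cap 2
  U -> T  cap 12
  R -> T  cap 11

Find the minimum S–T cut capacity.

15

Augment S→P→R→T: bottleneck 2, flow now 2.
Augment S→P→U→T: bottleneck 3, flow now 5.
Augment S→P→V→T: bottleneck 3, flow now 8.
Augment S→Q→R→T: bottleneck 2, flow now 10.
Augment S→Q→U→T: bottleneck 5, flow now 15.
No augmenting path remains; maximum flow = 15.
By max-flow min-cut, the minimum cut capacity equals the max flow.
In the residual graph, reachable from S: {S, P, Q, V}.
Min-cut edges: P→R (2), P→U (3), Q→R (2), Q→U (5), V→T (3); capacity 2 + 3 + 2 + 5 + 3 = 15.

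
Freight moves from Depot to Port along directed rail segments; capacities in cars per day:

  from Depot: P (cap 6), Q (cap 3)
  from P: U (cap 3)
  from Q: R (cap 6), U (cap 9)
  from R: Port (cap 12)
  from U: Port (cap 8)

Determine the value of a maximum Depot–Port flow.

Augment Depot→P→U→Port: bottleneck 3, flow now 3.
Augment Depot→Q→R→Port: bottleneck 3, flow now 6.
No augmenting path remains; maximum flow = 6.
In the residual graph, reachable from Depot: {Depot, P}.
Min-cut edges: Depot→Q (3), P→U (3); capacity 3 + 3 = 6.
This cut is saturated, so no flow can exceed 6.

6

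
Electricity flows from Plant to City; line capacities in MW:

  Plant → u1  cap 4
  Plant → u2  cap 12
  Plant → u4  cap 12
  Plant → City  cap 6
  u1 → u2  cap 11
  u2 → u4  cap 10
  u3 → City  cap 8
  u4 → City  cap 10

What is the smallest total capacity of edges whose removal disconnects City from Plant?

16

Augment Plant→City: bottleneck 6, flow now 6.
Augment Plant→u4→City: bottleneck 10, flow now 16.
No augmenting path remains; maximum flow = 16.
By max-flow min-cut, the minimum cut capacity equals the max flow.
In the residual graph, reachable from Plant: {Plant, u1, u2, u4}.
Min-cut edges: Plant→City (6), u4→City (10); capacity 6 + 10 = 16.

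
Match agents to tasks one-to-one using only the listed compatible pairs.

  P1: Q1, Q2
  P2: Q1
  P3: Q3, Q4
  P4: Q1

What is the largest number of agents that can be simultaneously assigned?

Unit-capacity flow: source→left, listed edges, right→sink; max matching = max flow.
Augmenting path P1→Q1 (+1); matched 1.
Augmenting path P3→Q3 (+1); matched 2.
Augmenting path P2→Q1→P1→Q2 (+1); matched 3.
No augmenting path remains; maximum matching = 3.
König certificate: {P1, P3, Q1} is a vertex cover of size 3 (every listed pair touches it), so no matching can be larger.

3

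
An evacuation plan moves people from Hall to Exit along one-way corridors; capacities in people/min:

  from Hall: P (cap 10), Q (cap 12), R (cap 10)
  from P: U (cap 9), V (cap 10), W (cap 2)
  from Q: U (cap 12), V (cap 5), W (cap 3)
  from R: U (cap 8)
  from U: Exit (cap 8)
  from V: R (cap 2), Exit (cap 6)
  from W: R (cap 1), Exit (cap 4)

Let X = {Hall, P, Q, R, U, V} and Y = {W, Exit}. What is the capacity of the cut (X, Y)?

Edges leaving {Hall, P, Q, R, U, V}: P→W (2), Q→W (3), U→Exit (8), V→Exit (6).
Cut capacity = 2 + 3 + 8 + 6 = 19.

19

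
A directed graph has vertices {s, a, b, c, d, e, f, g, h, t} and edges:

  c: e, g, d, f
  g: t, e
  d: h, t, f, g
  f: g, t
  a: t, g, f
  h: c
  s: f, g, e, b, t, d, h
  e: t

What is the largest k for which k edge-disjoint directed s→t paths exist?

5

Assign every edge capacity 1; by Menger, the answer equals the max flow.
Path s→t (+1); total 1.
Path s→d→t (+1); total 2.
Path s→e→t (+1); total 3.
Path s→f→t (+1); total 4.
Path s→g→t (+1); total 5.
No residual s→t path; max flow = 5.
Certifying cut of size 5: {d→t, e→t, f→t, g→t, s→t}.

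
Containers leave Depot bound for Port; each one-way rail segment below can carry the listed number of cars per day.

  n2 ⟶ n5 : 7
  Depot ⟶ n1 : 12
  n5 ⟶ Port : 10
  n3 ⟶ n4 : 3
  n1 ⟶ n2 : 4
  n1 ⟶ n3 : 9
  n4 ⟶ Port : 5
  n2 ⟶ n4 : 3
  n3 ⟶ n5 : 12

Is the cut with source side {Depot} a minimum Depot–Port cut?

Yes — it is a minimum cut (capacity 12).

Given cut capacity: 12 = 12.
Augment Depot→n1→n2→n4→Port: bottleneck 3, flow now 3.
Augment Depot→n1→n2→n5→Port: bottleneck 1, flow now 4.
Augment Depot→n1→n3→n4→Port: bottleneck 2, flow now 6.
Augment Depot→n1→n3→n5→Port: bottleneck 6, flow now 12.
No augmenting path remains; maximum flow = 12.
Cut capacity 12 equals the max flow, so it is a minimum cut.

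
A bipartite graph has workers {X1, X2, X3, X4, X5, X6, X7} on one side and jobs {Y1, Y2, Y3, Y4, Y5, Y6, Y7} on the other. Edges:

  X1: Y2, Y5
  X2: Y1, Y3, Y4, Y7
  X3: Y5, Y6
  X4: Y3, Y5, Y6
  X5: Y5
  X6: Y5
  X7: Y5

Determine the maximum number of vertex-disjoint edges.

Unit-capacity flow: source→left, listed edges, right→sink; max matching = max flow.
Augmenting path X1→Y2 (+1); matched 1.
Augmenting path X2→Y1 (+1); matched 2.
Augmenting path X3→Y5 (+1); matched 3.
Augmenting path X4→Y3 (+1); matched 4.
Augmenting path X5→Y5→X3→Y6 (+1); matched 5.
No augmenting path remains; maximum matching = 5.
König certificate: {X1, X2, X3, X4, Y5} is a vertex cover of size 5 (every listed pair touches it), so no matching can be larger.

5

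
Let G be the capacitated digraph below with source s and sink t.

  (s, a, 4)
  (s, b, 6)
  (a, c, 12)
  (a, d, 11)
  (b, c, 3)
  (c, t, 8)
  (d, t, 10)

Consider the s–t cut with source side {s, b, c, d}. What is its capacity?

Edges leaving {s, b, c, d}: s→a (4), c→t (8), d→t (10).
Cut capacity = 4 + 8 + 10 = 22.

22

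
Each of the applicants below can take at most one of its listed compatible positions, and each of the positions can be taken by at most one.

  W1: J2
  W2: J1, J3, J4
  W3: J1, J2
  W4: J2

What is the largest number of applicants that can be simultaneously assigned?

Unit-capacity flow: source→left, listed edges, right→sink; max matching = max flow.
Augmenting path W1→J2 (+1); matched 1.
Augmenting path W2→J1 (+1); matched 2.
Augmenting path W3→J1→W2→J3 (+1); matched 3.
No augmenting path remains; maximum matching = 3.
König certificate: {W2, W3, J2} is a vertex cover of size 3 (every listed pair touches it), so no matching can be larger.

3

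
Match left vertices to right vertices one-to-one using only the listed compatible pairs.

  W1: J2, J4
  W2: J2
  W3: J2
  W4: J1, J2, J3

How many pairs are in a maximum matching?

Unit-capacity flow: source→left, listed edges, right→sink; max matching = max flow.
Augmenting path W1→J2 (+1); matched 1.
Augmenting path W4→J1 (+1); matched 2.
Augmenting path W2→J2→W1→J4 (+1); matched 3.
No augmenting path remains; maximum matching = 3.
König certificate: {W1, W4, J2} is a vertex cover of size 3 (every listed pair touches it), so no matching can be larger.

3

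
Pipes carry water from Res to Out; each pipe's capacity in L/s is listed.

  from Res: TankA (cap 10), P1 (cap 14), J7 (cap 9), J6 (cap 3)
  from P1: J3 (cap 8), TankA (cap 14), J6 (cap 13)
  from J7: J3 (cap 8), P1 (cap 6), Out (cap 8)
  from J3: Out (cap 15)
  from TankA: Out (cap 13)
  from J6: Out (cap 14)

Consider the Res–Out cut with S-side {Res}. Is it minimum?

Yes — it is a minimum cut (capacity 36).

Given cut capacity: 14 + 9 + 10 + 3 = 36.
Augment Res→J7→Out: bottleneck 8, flow now 8.
Augment Res→TankA→Out: bottleneck 10, flow now 18.
Augment Res→J6→Out: bottleneck 3, flow now 21.
Augment Res→P1→J3→Out: bottleneck 8, flow now 29.
Augment Res→P1→TankA→Out: bottleneck 3, flow now 32.
Augment Res→P1→J6→Out: bottleneck 3, flow now 35.
Augment Res→J7→J3→Out: bottleneck 1, flow now 36.
No augmenting path remains; maximum flow = 36.
Cut capacity 36 equals the max flow, so it is a minimum cut.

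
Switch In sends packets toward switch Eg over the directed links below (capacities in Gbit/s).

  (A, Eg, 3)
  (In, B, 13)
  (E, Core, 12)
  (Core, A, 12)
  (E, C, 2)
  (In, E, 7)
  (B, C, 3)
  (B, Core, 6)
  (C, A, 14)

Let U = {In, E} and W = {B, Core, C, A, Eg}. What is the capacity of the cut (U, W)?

Edges leaving {In, E}: In→B (13), E→Core (12), E→C (2).
Cut capacity = 13 + 12 + 2 = 27.

27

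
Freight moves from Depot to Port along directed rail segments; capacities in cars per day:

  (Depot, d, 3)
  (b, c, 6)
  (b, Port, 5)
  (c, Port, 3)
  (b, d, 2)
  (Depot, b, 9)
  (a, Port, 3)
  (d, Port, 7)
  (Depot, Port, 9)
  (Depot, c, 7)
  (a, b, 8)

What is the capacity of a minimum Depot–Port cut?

Augment Depot→Port: bottleneck 9, flow now 9.
Augment Depot→b→Port: bottleneck 5, flow now 14.
Augment Depot→c→Port: bottleneck 3, flow now 17.
Augment Depot→d→Port: bottleneck 3, flow now 20.
Augment Depot→b→d→Port: bottleneck 2, flow now 22.
No augmenting path remains; maximum flow = 22.
By max-flow min-cut, the minimum cut capacity equals the max flow.
In the residual graph, reachable from Depot: {Depot, b, c}.
Min-cut edges: Depot→d (3), Depot→Port (9), b→d (2), b→Port (5), c→Port (3); capacity 3 + 9 + 2 + 5 + 3 = 22.

22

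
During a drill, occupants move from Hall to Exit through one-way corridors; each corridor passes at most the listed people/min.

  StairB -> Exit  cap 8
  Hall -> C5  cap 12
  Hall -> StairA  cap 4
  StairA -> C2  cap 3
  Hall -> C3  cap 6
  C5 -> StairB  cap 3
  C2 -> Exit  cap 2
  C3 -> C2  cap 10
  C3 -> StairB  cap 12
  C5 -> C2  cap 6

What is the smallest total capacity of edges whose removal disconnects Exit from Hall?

Augment Hall→C5→C2→Exit: bottleneck 2, flow now 2.
Augment Hall→C5→StairB→Exit: bottleneck 3, flow now 5.
Augment Hall→C3→StairB→Exit: bottleneck 5, flow now 10.
No augmenting path remains; maximum flow = 10.
By max-flow min-cut, the minimum cut capacity equals the max flow.
In the residual graph, reachable from Hall: {Hall, C5, StairA, C3, C2, StairB}.
Min-cut edges: C2→Exit (2), StairB→Exit (8); capacity 2 + 8 = 10.

10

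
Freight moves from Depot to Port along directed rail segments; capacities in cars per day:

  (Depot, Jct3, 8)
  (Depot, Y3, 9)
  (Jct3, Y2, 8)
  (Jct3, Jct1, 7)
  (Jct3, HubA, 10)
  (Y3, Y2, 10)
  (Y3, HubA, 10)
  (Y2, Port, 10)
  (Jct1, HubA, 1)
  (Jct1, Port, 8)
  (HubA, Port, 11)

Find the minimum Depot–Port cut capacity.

Augment Depot→Jct3→Y2→Port: bottleneck 8, flow now 8.
Augment Depot→Y3→Y2→Port: bottleneck 2, flow now 10.
Augment Depot→Y3→HubA→Port: bottleneck 7, flow now 17.
No augmenting path remains; maximum flow = 17.
By max-flow min-cut, the minimum cut capacity equals the max flow.
In the residual graph, reachable from Depot: {Depot}.
Min-cut edges: Depot→Jct3 (8), Depot→Y3 (9); capacity 8 + 9 = 17.

17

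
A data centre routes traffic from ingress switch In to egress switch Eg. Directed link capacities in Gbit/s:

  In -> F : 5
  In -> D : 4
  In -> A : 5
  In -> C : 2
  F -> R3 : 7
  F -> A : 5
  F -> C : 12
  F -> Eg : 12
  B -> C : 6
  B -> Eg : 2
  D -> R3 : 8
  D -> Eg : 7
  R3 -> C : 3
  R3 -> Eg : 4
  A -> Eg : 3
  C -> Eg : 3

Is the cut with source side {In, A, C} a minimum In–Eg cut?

Given cut capacity: 5 + 4 + 3 + 3 = 15.
Augment In→F→Eg: bottleneck 5, flow now 5.
Augment In→D→Eg: bottleneck 4, flow now 9.
Augment In→A→Eg: bottleneck 3, flow now 12.
Augment In→C→Eg: bottleneck 2, flow now 14.
No augmenting path remains; maximum flow = 14.
In the residual graph, reachable from In: {In, A}.
Min-cut edges: In→F (5), In→D (4), In→C (2), A→Eg (3); capacity 5 + 4 + 2 + 3 = 14.
Cut capacity 15 exceeds the max flow 14, so it is not minimum.

No — its capacity is 15, but the minimum cut has capacity 14.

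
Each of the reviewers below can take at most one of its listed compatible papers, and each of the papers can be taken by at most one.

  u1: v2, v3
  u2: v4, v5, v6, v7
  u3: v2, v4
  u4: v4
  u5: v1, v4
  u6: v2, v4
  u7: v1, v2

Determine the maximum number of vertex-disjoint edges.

5

Unit-capacity flow: source→left, listed edges, right→sink; max matching = max flow.
Augmenting path u1→v2 (+1); matched 1.
Augmenting path u2→v4 (+1); matched 2.
Augmenting path u5→v1 (+1); matched 3.
Augmenting path u3→v2→u1→v3 (+1); matched 4.
Augmenting path u4→v4→u2→v5 (+1); matched 5.
No augmenting path remains; maximum matching = 5.
König certificate: {u1, u2, v1, v2, v4} is a vertex cover of size 5 (every listed pair touches it), so no matching can be larger.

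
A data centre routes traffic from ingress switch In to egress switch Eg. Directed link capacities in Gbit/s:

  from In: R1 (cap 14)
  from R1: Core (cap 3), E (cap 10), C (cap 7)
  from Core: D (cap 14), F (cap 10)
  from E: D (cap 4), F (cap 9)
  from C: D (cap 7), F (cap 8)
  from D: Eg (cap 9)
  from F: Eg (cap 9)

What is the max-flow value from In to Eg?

Augment In→R1→Core→D→Eg: bottleneck 3, flow now 3.
Augment In→R1→E→D→Eg: bottleneck 4, flow now 7.
Augment In→R1→E→F→Eg: bottleneck 6, flow now 13.
Augment In→R1→C→D→Eg: bottleneck 1, flow now 14.
No augmenting path remains; maximum flow = 14.
In the residual graph, reachable from In: {In}.
Min-cut edges: In→R1 (14); capacity 14 = 14.
This cut is saturated, so no flow can exceed 14.

14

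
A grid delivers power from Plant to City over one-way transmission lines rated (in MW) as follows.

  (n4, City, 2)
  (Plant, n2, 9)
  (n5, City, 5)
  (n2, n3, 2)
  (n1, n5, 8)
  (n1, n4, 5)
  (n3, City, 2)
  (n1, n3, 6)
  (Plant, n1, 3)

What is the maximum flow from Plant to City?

5

Augment Plant→n1→n3→City: bottleneck 2, flow now 2.
Augment Plant→n1→n4→City: bottleneck 1, flow now 3.
Augment Plant→n2→n3→n1→n4→City: bottleneck 1, flow now 4. (uses reverse residual edge)
Augment Plant→n2→n3→n1→n5→City: bottleneck 1, flow now 5. (uses reverse residual edge)
No augmenting path remains; maximum flow = 5.
In the residual graph, reachable from Plant: {Plant, n2}.
Min-cut edges: Plant→n1 (3), n2→n3 (2); capacity 3 + 2 = 5.
This cut is saturated, so no flow can exceed 5.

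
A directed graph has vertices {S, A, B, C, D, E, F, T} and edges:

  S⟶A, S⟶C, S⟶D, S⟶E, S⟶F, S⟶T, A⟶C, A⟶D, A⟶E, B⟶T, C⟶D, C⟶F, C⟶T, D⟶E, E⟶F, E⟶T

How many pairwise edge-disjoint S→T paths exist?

Assign every edge capacity 1; by Menger, the answer equals the max flow.
Path S→T (+1); total 1.
Path S→C→T (+1); total 2.
Path S→E→T (+1); total 3.
No residual S→T path; max flow = 3.
Certifying cut of size 3: {C→T, E→T, S→T}.

3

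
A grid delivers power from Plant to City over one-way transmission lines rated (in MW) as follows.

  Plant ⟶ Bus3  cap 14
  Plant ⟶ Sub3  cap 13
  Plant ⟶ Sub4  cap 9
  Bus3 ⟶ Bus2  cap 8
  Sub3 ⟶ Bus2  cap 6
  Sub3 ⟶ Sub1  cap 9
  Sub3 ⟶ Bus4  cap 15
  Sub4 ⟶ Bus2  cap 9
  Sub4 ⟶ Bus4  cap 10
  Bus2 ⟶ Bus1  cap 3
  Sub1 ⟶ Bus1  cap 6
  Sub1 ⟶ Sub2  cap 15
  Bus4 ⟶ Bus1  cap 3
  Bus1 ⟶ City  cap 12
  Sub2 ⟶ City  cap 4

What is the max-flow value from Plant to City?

15

Augment Plant→Bus3→Bus2→Bus1→City: bottleneck 3, flow now 3.
Augment Plant→Sub3→Sub1→Bus1→City: bottleneck 6, flow now 9.
Augment Plant→Sub3→Sub1→Sub2→City: bottleneck 3, flow now 12.
Augment Plant→Sub3→Bus4→Bus1→City: bottleneck 3, flow now 15.
No augmenting path remains; maximum flow = 15.
In the residual graph, reachable from Plant: {Plant, Bus3, Sub3, Sub4, Bus2, Bus4}.
Min-cut edges: Sub3→Sub1 (9), Bus2→Bus1 (3), Bus4→Bus1 (3); capacity 9 + 3 + 3 = 15.
This cut is saturated, so no flow can exceed 15.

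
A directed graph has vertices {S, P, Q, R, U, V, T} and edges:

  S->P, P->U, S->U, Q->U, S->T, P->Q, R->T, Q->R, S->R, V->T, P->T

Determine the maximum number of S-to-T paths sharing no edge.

3

Assign every edge capacity 1; by Menger, the answer equals the max flow.
Path S→T (+1); total 1.
Path S→P→T (+1); total 2.
Path S→R→T (+1); total 3.
No residual S→T path; max flow = 3.
Certifying cut of size 3: {S→P, S→R, S→T}.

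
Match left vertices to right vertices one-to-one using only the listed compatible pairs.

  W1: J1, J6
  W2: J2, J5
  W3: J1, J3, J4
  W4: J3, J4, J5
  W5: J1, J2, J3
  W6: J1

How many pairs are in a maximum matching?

6

Unit-capacity flow: source→left, listed edges, right→sink; max matching = max flow.
Augmenting path W1→J1 (+1); matched 1.
Augmenting path W2→J2 (+1); matched 2.
Augmenting path W3→J3 (+1); matched 3.
Augmenting path W4→J4 (+1); matched 4.
Augmenting path W5→J1→W1→J6 (+1); matched 5.
Augmenting path W6→J1→W5→J2→W2→J5 (+1); matched 6.
No augmenting path remains; maximum matching = 6.
König certificate: {W1, W2, W3, W4, W5, W6} is a vertex cover of size 6 (every listed pair touches it), so no matching can be larger.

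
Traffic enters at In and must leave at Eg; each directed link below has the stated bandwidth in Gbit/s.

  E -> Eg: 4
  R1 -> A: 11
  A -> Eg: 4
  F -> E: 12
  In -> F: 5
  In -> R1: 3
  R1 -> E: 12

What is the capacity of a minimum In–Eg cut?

Augment In→R1→E→Eg: bottleneck 3, flow now 3.
Augment In→F→E→Eg: bottleneck 1, flow now 4.
Augment In→F→E→R1→A→Eg: bottleneck 3, flow now 7. (uses reverse residual edge)
No augmenting path remains; maximum flow = 7.
By max-flow min-cut, the minimum cut capacity equals the max flow.
In the residual graph, reachable from In: {In, F, E}.
Min-cut edges: In→R1 (3), E→Eg (4); capacity 3 + 4 = 7.

7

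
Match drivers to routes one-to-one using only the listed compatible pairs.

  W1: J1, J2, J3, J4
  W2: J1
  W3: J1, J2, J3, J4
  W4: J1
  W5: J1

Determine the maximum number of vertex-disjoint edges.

Unit-capacity flow: source→left, listed edges, right→sink; max matching = max flow.
Augmenting path W1→J1 (+1); matched 1.
Augmenting path W3→J2 (+1); matched 2.
Augmenting path W2→J1→W1→J3 (+1); matched 3.
No augmenting path remains; maximum matching = 3.
König certificate: {W1, W3, J1} is a vertex cover of size 3 (every listed pair touches it), so no matching can be larger.

3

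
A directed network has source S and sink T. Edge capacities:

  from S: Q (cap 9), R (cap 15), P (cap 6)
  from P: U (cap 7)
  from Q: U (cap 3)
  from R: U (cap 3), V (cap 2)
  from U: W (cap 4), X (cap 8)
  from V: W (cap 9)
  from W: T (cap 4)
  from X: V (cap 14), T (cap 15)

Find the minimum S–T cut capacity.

Augment S→P→U→W→T: bottleneck 4, flow now 4.
Augment S→P→U→X→T: bottleneck 2, flow now 6.
Augment S→Q→U→X→T: bottleneck 3, flow now 9.
Augment S→R→U→X→T: bottleneck 3, flow now 12.
No augmenting path remains; maximum flow = 12.
By max-flow min-cut, the minimum cut capacity equals the max flow.
In the residual graph, reachable from S: {S, P, Q, R, U, V, W}.
Min-cut edges: U→X (8), W→T (4); capacity 8 + 4 = 12.

12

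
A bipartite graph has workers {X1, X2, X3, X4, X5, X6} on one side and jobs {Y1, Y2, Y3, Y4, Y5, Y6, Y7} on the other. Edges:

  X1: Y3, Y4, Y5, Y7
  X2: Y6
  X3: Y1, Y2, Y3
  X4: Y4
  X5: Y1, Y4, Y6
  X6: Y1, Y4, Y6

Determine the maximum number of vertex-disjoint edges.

Unit-capacity flow: source→left, listed edges, right→sink; max matching = max flow.
Augmenting path X1→Y3 (+1); matched 1.
Augmenting path X2→Y6 (+1); matched 2.
Augmenting path X3→Y1 (+1); matched 3.
Augmenting path X4→Y4 (+1); matched 4.
Augmenting path X5→Y1→X3→Y2 (+1); matched 5.
No augmenting path remains; maximum matching = 5.
König certificate: {X1, X3, Y1, Y4, Y6} is a vertex cover of size 5 (every listed pair touches it), so no matching can be larger.

5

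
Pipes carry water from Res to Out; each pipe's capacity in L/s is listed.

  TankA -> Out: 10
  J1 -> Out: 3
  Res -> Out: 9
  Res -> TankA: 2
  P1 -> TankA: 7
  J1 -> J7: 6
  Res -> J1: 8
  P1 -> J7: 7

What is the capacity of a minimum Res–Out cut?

14

Augment Res→Out: bottleneck 9, flow now 9.
Augment Res→J1→Out: bottleneck 3, flow now 12.
Augment Res→TankA→Out: bottleneck 2, flow now 14.
No augmenting path remains; maximum flow = 14.
By max-flow min-cut, the minimum cut capacity equals the max flow.
In the residual graph, reachable from Res: {Res, J1, J7}.
Min-cut edges: Res→TankA (2), Res→Out (9), J1→Out (3); capacity 2 + 9 + 3 = 14.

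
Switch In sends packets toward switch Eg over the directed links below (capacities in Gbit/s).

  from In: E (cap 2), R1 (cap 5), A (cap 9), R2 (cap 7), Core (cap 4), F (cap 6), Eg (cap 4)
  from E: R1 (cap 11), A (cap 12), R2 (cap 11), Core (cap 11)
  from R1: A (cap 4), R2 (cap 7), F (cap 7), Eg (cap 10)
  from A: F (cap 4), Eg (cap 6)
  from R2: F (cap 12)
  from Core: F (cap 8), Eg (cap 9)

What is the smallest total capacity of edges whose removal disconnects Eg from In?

21

Augment In→Eg: bottleneck 4, flow now 4.
Augment In→R1→Eg: bottleneck 5, flow now 9.
Augment In→A→Eg: bottleneck 6, flow now 15.
Augment In→Core→Eg: bottleneck 4, flow now 19.
Augment In→E→R1→Eg: bottleneck 2, flow now 21.
No augmenting path remains; maximum flow = 21.
By max-flow min-cut, the minimum cut capacity equals the max flow.
In the residual graph, reachable from In: {In, A, R2, F}.
Min-cut edges: In→E (2), In→R1 (5), In→Core (4), In→Eg (4), A→Eg (6); capacity 2 + 5 + 4 + 4 + 6 = 21.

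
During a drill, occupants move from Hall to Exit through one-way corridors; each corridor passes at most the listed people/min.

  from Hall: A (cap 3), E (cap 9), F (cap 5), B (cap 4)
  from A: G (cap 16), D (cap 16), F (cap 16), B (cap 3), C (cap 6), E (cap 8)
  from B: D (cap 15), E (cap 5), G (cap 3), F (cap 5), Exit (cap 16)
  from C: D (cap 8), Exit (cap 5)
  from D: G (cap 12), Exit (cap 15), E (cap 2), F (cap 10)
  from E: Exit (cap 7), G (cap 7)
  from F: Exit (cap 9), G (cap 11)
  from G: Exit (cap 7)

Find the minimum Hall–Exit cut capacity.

21

Augment Hall→B→Exit: bottleneck 4, flow now 4.
Augment Hall→E→Exit: bottleneck 7, flow now 11.
Augment Hall→F→Exit: bottleneck 5, flow now 16.
Augment Hall→A→B→Exit: bottleneck 3, flow now 19.
Augment Hall→E→G→Exit: bottleneck 2, flow now 21.
No augmenting path remains; maximum flow = 21.
By max-flow min-cut, the minimum cut capacity equals the max flow.
In the residual graph, reachable from Hall: {Hall}.
Min-cut edges: Hall→A (3), Hall→B (4), Hall→E (9), Hall→F (5); capacity 3 + 4 + 9 + 5 = 21.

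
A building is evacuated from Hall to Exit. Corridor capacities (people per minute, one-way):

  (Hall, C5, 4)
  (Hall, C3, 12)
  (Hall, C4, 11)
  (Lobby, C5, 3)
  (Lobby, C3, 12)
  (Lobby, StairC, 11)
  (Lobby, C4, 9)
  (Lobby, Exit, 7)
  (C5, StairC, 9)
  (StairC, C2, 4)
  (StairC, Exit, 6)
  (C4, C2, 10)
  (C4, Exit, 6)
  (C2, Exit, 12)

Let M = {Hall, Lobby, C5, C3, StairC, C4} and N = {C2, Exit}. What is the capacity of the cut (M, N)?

Edges leaving {Hall, Lobby, C5, C3, StairC, C4}: Lobby→Exit (7), StairC→C2 (4), StairC→Exit (6), C4→C2 (10), C4→Exit (6).
Cut capacity = 7 + 4 + 6 + 10 + 6 = 33.

33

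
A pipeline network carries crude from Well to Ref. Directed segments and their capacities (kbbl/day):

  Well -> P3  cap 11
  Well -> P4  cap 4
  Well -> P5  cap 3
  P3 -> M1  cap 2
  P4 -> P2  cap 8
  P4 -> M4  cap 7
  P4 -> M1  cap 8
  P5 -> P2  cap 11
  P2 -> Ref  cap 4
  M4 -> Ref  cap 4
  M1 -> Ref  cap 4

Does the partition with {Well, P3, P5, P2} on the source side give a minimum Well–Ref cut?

Given cut capacity: 4 + 2 + 4 = 10.
Augment Well→P3→M1→Ref: bottleneck 2, flow now 2.
Augment Well→P4→P2→Ref: bottleneck 4, flow now 6.
Augment Well→P5→P2→P4→M4→Ref: bottleneck 3, flow now 9. (uses reverse residual edge)
No augmenting path remains; maximum flow = 9.
In the residual graph, reachable from Well: {Well, P3}.
Min-cut edges: Well→P4 (4), Well→P5 (3), P3→M1 (2); capacity 4 + 3 + 2 = 9.
Cut capacity 10 exceeds the max flow 9, so it is not minimum.

No — its capacity is 10, but the minimum cut has capacity 9.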